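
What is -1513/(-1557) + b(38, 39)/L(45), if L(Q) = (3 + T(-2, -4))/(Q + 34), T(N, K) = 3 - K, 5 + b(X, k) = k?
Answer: 2098616/7785 ≈ 269.57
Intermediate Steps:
b(X, k) = -5 + k
L(Q) = 10/(34 + Q) (L(Q) = (3 + (3 - 1*(-4)))/(Q + 34) = (3 + (3 + 4))/(34 + Q) = (3 + 7)/(34 + Q) = 10/(34 + Q))
-1513/(-1557) + b(38, 39)/L(45) = -1513/(-1557) + (-5 + 39)/((10/(34 + 45))) = -1513*(-1/1557) + 34/((10/79)) = 1513/1557 + 34/((10*(1/79))) = 1513/1557 + 34/(10/79) = 1513/1557 + 34*(79/10) = 1513/1557 + 1343/5 = 2098616/7785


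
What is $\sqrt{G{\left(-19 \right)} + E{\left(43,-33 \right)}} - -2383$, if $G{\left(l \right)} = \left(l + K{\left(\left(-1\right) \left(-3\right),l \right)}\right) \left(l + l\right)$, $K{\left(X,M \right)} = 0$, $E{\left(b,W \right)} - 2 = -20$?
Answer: $2383 + 8 \sqrt{11} \approx 2409.5$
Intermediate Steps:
$E{\left(b,W \right)} = -18$ ($E{\left(b,W \right)} = 2 - 20 = -18$)
$G{\left(l \right)} = 2 l^{2}$ ($G{\left(l \right)} = \left(l + 0\right) \left(l + l\right) = l 2 l = 2 l^{2}$)
$\sqrt{G{\left(-19 \right)} + E{\left(43,-33 \right)}} - -2383 = \sqrt{2 \left(-19\right)^{2} - 18} - -2383 = \sqrt{2 \cdot 361 - 18} + 2383 = \sqrt{722 - 18} + 2383 = \sqrt{704} + 2383 = 8 \sqrt{11} + 2383 = 2383 + 8 \sqrt{11}$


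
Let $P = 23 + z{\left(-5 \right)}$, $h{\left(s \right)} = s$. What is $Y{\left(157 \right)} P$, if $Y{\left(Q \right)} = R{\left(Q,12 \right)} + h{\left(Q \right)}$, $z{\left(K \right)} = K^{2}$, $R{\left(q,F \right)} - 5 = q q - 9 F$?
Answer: $1185744$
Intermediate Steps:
$R{\left(q,F \right)} = 5 + q^{2} - 9 F$ ($R{\left(q,F \right)} = 5 - \left(9 F - q q\right) = 5 - \left(- q^{2} + 9 F\right) = 5 + q^{2} - 9 F$)
$Y{\left(Q \right)} = -103 + Q + Q^{2}$ ($Y{\left(Q \right)} = \left(5 + Q^{2} - 108\right) + Q = \left(-103 + Q^{2}\right) + Q = -103 + Q + Q^{2}$)
$P = 48$ ($P = 23 + \left(-5\right)^{2} = 23 + 25 = 48$)
$Y{\left(157 \right)} P = \left(-103 + 157 + 157^{2}\right) 48 = \left(-103 + 157 + 24649\right) 48 = 24703 \cdot 48 = 1185744$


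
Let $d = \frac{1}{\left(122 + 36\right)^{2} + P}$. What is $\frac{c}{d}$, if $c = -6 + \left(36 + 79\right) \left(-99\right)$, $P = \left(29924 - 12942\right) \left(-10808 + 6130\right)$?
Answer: $904637133312$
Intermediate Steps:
$P = -79441796$ ($P = 16982 \left(-4678\right) = -79441796$)
$d = - \frac{1}{79416832}$ ($d = \frac{1}{\left(122 + 36\right)^{2} - 79441796} = \frac{1}{158^{2} - 79441796} = \frac{1}{24964 - 79441796} = \frac{1}{-79416832} = - \frac{1}{79416832} \approx -1.2592 \cdot 10^{-8}$)
$c = -11391$ ($c = -6 + 115 \left(-99\right) = -6 - 11385 = -11391$)
$\frac{c}{d} = - \frac{11391}{- \frac{1}{79416832}} = \left(-11391\right) \left(-79416832\right) = 904637133312$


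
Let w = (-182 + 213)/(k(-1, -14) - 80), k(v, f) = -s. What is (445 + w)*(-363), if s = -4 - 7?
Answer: -3711554/23 ≈ -1.6137e+5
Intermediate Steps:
s = -11
k(v, f) = 11 (k(v, f) = -1*(-11) = 11)
w = -31/69 (w = (-182 + 213)/(11 - 80) = 31/(-69) = 31*(-1/69) = -31/69 ≈ -0.44928)
(445 + w)*(-363) = (445 - 31/69)*(-363) = (30674/69)*(-363) = -3711554/23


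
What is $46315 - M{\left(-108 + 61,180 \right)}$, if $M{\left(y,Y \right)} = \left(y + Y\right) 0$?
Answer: $46315$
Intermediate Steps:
$M{\left(y,Y \right)} = 0$ ($M{\left(y,Y \right)} = \left(Y + y\right) 0 = 0$)
$46315 - M{\left(-108 + 61,180 \right)} = 46315 - 0 = 46315 + 0 = 46315$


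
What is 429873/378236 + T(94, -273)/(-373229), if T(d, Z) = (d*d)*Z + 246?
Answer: 1072739493669/141168644044 ≈ 7.5990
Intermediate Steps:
T(d, Z) = 246 + Z*d**2 (T(d, Z) = d**2*Z + 246 = Z*d**2 + 246 = 246 + Z*d**2)
429873/378236 + T(94, -273)/(-373229) = 429873/378236 + (246 - 273*94**2)/(-373229) = 429873*(1/378236) + (246 - 273*8836)*(-1/373229) = 429873/378236 + (246 - 2412228)*(-1/373229) = 429873/378236 - 2411982*(-1/373229) = 429873/378236 + 2411982/373229 = 1072739493669/141168644044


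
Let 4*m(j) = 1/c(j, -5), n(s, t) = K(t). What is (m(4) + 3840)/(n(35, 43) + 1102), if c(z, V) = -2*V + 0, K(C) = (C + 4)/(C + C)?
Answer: 6604843/1896380 ≈ 3.4829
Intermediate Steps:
K(C) = (4 + C)/(2*C) (K(C) = (4 + C)/((2*C)) = (4 + C)*(1/(2*C)) = (4 + C)/(2*C))
n(s, t) = (4 + t)/(2*t)
c(z, V) = -2*V
m(j) = 1/40 (m(j) = 1/(4*((-2*(-5)))) = (1/4)/10 = (1/4)*(1/10) = 1/40)
(m(4) + 3840)/(n(35, 43) + 1102) = (1/40 + 3840)/((1/2)*(4 + 43)/43 + 1102) = 153601/(40*((1/2)*(1/43)*47 + 1102)) = 153601/(40*(47/86 + 1102)) = 153601/(40*(94819/86)) = (153601/40)*(86/94819) = 6604843/1896380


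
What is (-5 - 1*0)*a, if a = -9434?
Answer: 47170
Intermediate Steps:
(-5 - 1*0)*a = (-5 - 1*0)*(-9434) = (-5 + 0)*(-9434) = -5*(-9434) = 47170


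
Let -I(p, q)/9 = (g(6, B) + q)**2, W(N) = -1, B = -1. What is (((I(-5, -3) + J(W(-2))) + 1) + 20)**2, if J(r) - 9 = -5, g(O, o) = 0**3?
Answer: 3136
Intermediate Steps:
g(O, o) = 0
J(r) = 4 (J(r) = 9 - 5 = 4)
I(p, q) = -9*q**2 (I(p, q) = -9*(0 + q)**2 = -9*q**2)
(((I(-5, -3) + J(W(-2))) + 1) + 20)**2 = (((-9*(-3)**2 + 4) + 1) + 20)**2 = (((-9*9 + 4) + 1) + 20)**2 = (((-81 + 4) + 1) + 20)**2 = ((-77 + 1) + 20)**2 = (-76 + 20)**2 = (-56)**2 = 3136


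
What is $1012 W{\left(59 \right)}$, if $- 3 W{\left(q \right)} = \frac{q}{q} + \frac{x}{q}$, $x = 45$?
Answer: $- \frac{105248}{177} \approx -594.62$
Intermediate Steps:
$W{\left(q \right)} = - \frac{1}{3} - \frac{15}{q}$ ($W{\left(q \right)} = - \frac{\frac{q}{q} + \frac{45}{q}}{3} = - \frac{1 + \frac{45}{q}}{3} = - \frac{1}{3} - \frac{15}{q}$)
$1012 W{\left(59 \right)} = 1012 \frac{-45 - 59}{3 \cdot 59} = 1012 \cdot \frac{1}{3} \cdot \frac{1}{59} \left(-45 - 59\right) = 1012 \cdot \frac{1}{3} \cdot \frac{1}{59} \left(-104\right) = 1012 \left(- \frac{104}{177}\right) = - \frac{105248}{177}$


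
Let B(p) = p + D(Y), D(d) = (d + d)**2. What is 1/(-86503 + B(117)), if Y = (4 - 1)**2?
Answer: -1/86062 ≈ -1.1620e-5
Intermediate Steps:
Y = 9 (Y = 3**2 = 9)
D(d) = 4*d**2 (D(d) = (2*d)**2 = 4*d**2)
B(p) = 324 + p (B(p) = p + 4*9**2 = p + 4*81 = p + 324 = 324 + p)
1/(-86503 + B(117)) = 1/(-86503 + (324 + 117)) = 1/(-86503 + 441) = 1/(-86062) = -1/86062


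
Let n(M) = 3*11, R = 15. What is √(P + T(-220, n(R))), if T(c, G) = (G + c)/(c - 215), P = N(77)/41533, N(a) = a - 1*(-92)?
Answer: √141647503635030/18066855 ≈ 0.65875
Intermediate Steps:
N(a) = 92 + a (N(a) = a + 92 = 92 + a)
P = 169/41533 (P = (92 + 77)/41533 = 169*(1/41533) = 169/41533 ≈ 0.0040691)
n(M) = 33
T(c, G) = (G + c)/(-215 + c)
√(P + T(-220, n(R))) = √(169/41533 + (33 - 220)/(-215 - 220)) = √(169/41533 - 187/(-435)) = √(169/41533 - 1/435*(-187)) = √(169/41533 + 187/435) = √(7840186/18066855) = √141647503635030/18066855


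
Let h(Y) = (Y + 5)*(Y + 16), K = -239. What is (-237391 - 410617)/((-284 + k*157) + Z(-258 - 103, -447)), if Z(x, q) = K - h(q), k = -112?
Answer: 648008/208609 ≈ 3.1063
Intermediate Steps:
h(Y) = (5 + Y)*(16 + Y)
Z(x, q) = -319 - q² - 21*q (Z(x, q) = -239 - (80 + q² + 21*q) = -239 + (-80 - q² - 21*q) = -319 - q² - 21*q)
(-237391 - 410617)/((-284 + k*157) + Z(-258 - 103, -447)) = (-237391 - 410617)/((-284 - 112*157) + (-319 - 1*(-447)² - 21*(-447))) = -648008/((-284 - 17584) + (-319 - 1*199809 + 9387)) = -648008/(-17868 + (-319 - 199809 + 9387)) = -648008/(-17868 - 190741) = -648008/(-208609) = -648008*(-1/208609) = 648008/208609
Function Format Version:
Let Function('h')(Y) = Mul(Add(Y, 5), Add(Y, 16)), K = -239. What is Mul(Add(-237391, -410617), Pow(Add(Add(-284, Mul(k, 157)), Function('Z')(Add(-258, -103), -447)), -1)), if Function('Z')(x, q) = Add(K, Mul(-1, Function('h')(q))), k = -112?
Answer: Rational(648008, 208609) ≈ 3.1063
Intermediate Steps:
Function('h')(Y) = Mul(Add(5, Y), Add(16, Y))
Function('Z')(x, q) = Add(-319, Mul(-1, Pow(q, 2)), Mul(-21, q)) (Function('Z')(x, q) = Add(-239, Mul(-1, Add(80, Pow(q, 2), Mul(21, q)))) = Add(-239, Add(-80, Mul(-1, Pow(q, 2)), Mul(-21, q))) = Add(-319, Mul(-1, Pow(q, 2)), Mul(-21, q)))
Mul(Add(-237391, -410617), Pow(Add(Add(-284, Mul(k, 157)), Function('Z')(Add(-258, -103), -447)), -1)) = Mul(Add(-237391, -410617), Pow(Add(Add(-284, Mul(-112, 157)), Add(-319, Mul(-1, Pow(-447, 2)), Mul(-21, -447))), -1)) = Mul(-648008, Pow(Add(Add(-284, -17584), Add(-319, Mul(-1, 199809), 9387)), -1)) = Mul(-648008, Pow(Add(-17868, Add(-319, -199809, 9387)), -1)) = Mul(-648008, Pow(Add(-17868, -190741), -1)) = Mul(-648008, Pow(-208609, -1)) = Mul(-648008, Rational(-1, 208609)) = Rational(648008, 208609)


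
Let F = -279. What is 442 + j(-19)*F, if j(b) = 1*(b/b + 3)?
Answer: -674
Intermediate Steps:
j(b) = 4 (j(b) = 1*(1 + 3) = 1*4 = 4)
442 + j(-19)*F = 442 + 4*(-279) = 442 - 1116 = -674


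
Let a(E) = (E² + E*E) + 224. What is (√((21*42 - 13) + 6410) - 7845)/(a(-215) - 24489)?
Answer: -1569/13637 + √7279/68185 ≈ -0.11380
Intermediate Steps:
a(E) = 224 + 2*E² (a(E) = (E² + E²) + 224 = 2*E² + 224 = 224 + 2*E²)
(√((21*42 - 13) + 6410) - 7845)/(a(-215) - 24489) = (√((21*42 - 13) + 6410) - 7845)/((224 + 2*(-215)²) - 24489) = (√((882 - 13) + 6410) - 7845)/((224 + 2*46225) - 24489) = (√(869 + 6410) - 7845)/((224 + 92450) - 24489) = (√7279 - 7845)/(92674 - 24489) = (-7845 + √7279)/68185 = (-7845 + √7279)*(1/68185) = -1569/13637 + √7279/68185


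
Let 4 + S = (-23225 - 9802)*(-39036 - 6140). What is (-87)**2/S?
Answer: 7569/1492027748 ≈ 5.0730e-6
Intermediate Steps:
S = 1492027748 (S = -4 + (-23225 - 9802)*(-39036 - 6140) = -4 - 33027*(-45176) = -4 + 1492027752 = 1492027748)
(-87)**2/S = (-87)**2/1492027748 = 7569*(1/1492027748) = 7569/1492027748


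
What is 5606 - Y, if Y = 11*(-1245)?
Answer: 19301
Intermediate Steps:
Y = -13695
5606 - Y = 5606 - 1*(-13695) = 5606 + 13695 = 19301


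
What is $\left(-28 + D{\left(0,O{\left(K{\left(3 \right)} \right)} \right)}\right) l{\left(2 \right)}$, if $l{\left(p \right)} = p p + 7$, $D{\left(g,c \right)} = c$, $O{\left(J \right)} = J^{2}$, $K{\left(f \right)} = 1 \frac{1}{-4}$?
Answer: $- \frac{4917}{16} \approx -307.31$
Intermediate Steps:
$K{\left(f \right)} = - \frac{1}{4}$ ($K{\left(f \right)} = 1 \left(- \frac{1}{4}\right) = - \frac{1}{4}$)
$l{\left(p \right)} = 7 + p^{2}$ ($l{\left(p \right)} = p^{2} + 7 = 7 + p^{2}$)
$\left(-28 + D{\left(0,O{\left(K{\left(3 \right)} \right)} \right)}\right) l{\left(2 \right)} = \left(-28 + \left(- \frac{1}{4}\right)^{2}\right) \left(7 + 2^{2}\right) = \left(-28 + \frac{1}{16}\right) \left(7 + 4\right) = \left(- \frac{447}{16}\right) 11 = - \frac{4917}{16}$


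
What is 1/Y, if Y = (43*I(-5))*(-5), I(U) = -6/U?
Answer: -1/258 ≈ -0.0038760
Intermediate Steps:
Y = -258 (Y = (43*(-6/(-5)))*(-5) = (43*(-6*(-1/5)))*(-5) = (43*(6/5))*(-5) = (258/5)*(-5) = -258)
1/Y = 1/(-258) = -1/258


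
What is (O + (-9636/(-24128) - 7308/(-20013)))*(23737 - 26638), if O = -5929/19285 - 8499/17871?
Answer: 174434612689161/3253160113840 ≈ 53.620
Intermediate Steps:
O = -12850494/16411535 (O = -5929*1/19285 - 8499*1/17871 = -847/2755 - 2833/5957 = -12850494/16411535 ≈ -0.78302)
(O + (-9636/(-24128) - 7308/(-20013)))*(23737 - 26638) = (-12850494/16411535 + (-9636/(-24128) - 7308/(-20013)))*(23737 - 26638) = (-12850494/16411535 + (-9636*(-1/24128) - 7308*(-1/20013)))*(-2901) = (-12850494/16411535 + (2409/6032 + 348/953))*(-2901) = (-12850494/16411535 + 4394913/5748496)*(-2901) = -60129132261/3253160113840*(-2901) = 174434612689161/3253160113840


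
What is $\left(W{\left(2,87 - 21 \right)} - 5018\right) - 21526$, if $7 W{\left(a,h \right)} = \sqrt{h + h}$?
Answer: $-26544 + \frac{2 \sqrt{33}}{7} \approx -26542.0$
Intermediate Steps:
$W{\left(a,h \right)} = \frac{\sqrt{2} \sqrt{h}}{7}$ ($W{\left(a,h \right)} = \frac{\sqrt{h + h}}{7} = \frac{\sqrt{2 h}}{7} = \frac{\sqrt{2} \sqrt{h}}{7}$)
$\left(W{\left(2,87 - 21 \right)} - 5018\right) - 21526 = \left(\frac{\sqrt{2} \sqrt{87 - 21}}{7} - 5018\right) - 21526 = \left(\frac{\sqrt{2} \sqrt{66}}{7} - 5018\right) - 21526 = \left(\frac{2 \sqrt{33}}{7} - 5018\right) - 21526 = \left(-5018 + \frac{2 \sqrt{33}}{7}\right) - 21526 = -26544 + \frac{2 \sqrt{33}}{7}$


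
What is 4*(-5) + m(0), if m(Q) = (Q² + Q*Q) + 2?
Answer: -18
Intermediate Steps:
m(Q) = 2 + 2*Q² (m(Q) = (Q² + Q²) + 2 = 2*Q² + 2 = 2 + 2*Q²)
4*(-5) + m(0) = 4*(-5) + (2 + 2*0²) = -20 + (2 + 2*0) = -20 + (2 + 0) = -20 + 2 = -18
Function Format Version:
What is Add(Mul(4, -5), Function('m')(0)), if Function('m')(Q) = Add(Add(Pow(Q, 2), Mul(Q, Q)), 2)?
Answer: -18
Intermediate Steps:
Function('m')(Q) = Add(2, Mul(2, Pow(Q, 2))) (Function('m')(Q) = Add(Add(Pow(Q, 2), Pow(Q, 2)), 2) = Add(Mul(2, Pow(Q, 2)), 2) = Add(2, Mul(2, Pow(Q, 2))))
Add(Mul(4, -5), Function('m')(0)) = Add(Mul(4, -5), Add(2, Mul(2, Pow(0, 2)))) = Add(-20, Add(2, Mul(2, 0))) = Add(-20, Add(2, 0)) = Add(-20, 2) = -18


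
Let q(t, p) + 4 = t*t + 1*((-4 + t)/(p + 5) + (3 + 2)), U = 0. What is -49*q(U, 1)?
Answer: -49/3 ≈ -16.333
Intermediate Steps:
q(t, p) = 1 + t**2 + (-4 + t)/(5 + p) (q(t, p) = -4 + (t*t + 1*((-4 + t)/(p + 5) + (3 + 2))) = -4 + (t**2 + 1*((-4 + t)/(5 + p) + 5)) = -4 + (t**2 + 1*(5 + (-4 + t)/(5 + p))) = -4 + (t**2 + (5 + (-4 + t)/(5 + p))) = -4 + (5 + t**2 + (-4 + t)/(5 + p)) = 1 + t**2 + (-4 + t)/(5 + p))
-49*q(U, 1) = -49*(1 + 1 + 0 + 5*0**2 + 1*0**2)/(5 + 1) = -49*(1 + 1 + 0 + 5*0 + 1*0)/6 = -49*(1 + 1 + 0 + 0 + 0)/6 = -49*2/6 = -49*1/3 = -49/3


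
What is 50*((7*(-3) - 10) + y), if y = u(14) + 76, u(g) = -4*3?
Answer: 1650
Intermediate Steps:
u(g) = -12
y = 64 (y = -12 + 76 = 64)
50*((7*(-3) - 10) + y) = 50*((7*(-3) - 10) + 64) = 50*((-21 - 10) + 64) = 50*(-31 + 64) = 50*33 = 1650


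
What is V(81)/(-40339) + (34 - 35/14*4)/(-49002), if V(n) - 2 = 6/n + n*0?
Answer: -4813964/8895112551 ≈ -0.00054119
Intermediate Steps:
V(n) = 2 + 6/n (V(n) = 2 + (6/n + n*0) = 2 + (6/n + 0) = 2 + 6/n)
V(81)/(-40339) + (34 - 35/14*4)/(-49002) = (2 + 6/81)/(-40339) + (34 - 35/14*4)/(-49002) = (2 + 6*(1/81))*(-1/40339) + (34 - 35*1/14*4)*(-1/49002) = (2 + 2/27)*(-1/40339) + (34 - 5/2*4)*(-1/49002) = (56/27)*(-1/40339) + (34 - 10)*(-1/49002) = -56/1089153 + 24*(-1/49002) = -56/1089153 - 4/8167 = -4813964/8895112551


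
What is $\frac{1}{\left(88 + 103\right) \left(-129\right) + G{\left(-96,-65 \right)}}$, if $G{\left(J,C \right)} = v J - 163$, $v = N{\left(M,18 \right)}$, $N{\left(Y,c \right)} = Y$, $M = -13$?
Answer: $- \frac{1}{23554} \approx -4.2456 \cdot 10^{-5}$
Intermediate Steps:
$v = -13$
$G{\left(J,C \right)} = -163 - 13 J$ ($G{\left(J,C \right)} = - 13 J - 163 = -163 - 13 J$)
$\frac{1}{\left(88 + 103\right) \left(-129\right) + G{\left(-96,-65 \right)}} = \frac{1}{\left(88 + 103\right) \left(-129\right) - -1085} = \frac{1}{191 \left(-129\right) + \left(-163 + 1248\right)} = \frac{1}{-24639 + 1085} = \frac{1}{-23554} = - \frac{1}{23554}$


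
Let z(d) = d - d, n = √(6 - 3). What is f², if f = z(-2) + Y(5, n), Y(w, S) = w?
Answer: 25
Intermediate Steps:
n = √3 ≈ 1.7320
z(d) = 0
f = 5 (f = 0 + 5 = 5)
f² = 5² = 25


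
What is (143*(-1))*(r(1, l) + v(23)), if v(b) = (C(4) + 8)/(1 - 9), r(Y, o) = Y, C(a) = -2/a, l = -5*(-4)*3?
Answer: -143/16 ≈ -8.9375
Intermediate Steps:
l = 60 (l = 20*3 = 60)
v(b) = -15/16 (v(b) = (-2/4 + 8)/(1 - 9) = (-2*¼ + 8)/(-8) = (-½ + 8)*(-⅛) = (15/2)*(-⅛) = -15/16)
(143*(-1))*(r(1, l) + v(23)) = (143*(-1))*(1 - 15/16) = -143*1/16 = -143/16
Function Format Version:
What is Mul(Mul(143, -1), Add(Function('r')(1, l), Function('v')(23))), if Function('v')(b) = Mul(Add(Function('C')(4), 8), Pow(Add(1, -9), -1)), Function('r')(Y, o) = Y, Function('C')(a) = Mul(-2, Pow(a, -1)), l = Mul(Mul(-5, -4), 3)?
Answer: Rational(-143, 16) ≈ -8.9375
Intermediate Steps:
l = 60 (l = Mul(20, 3) = 60)
Function('v')(b) = Rational(-15, 16) (Function('v')(b) = Mul(Add(Mul(-2, Pow(4, -1)), 8), Pow(Add(1, -9), -1)) = Mul(Add(Mul(-2, Rational(1, 4)), 8), Pow(-8, -1)) = Mul(Add(Rational(-1, 2), 8), Rational(-1, 8)) = Mul(Rational(15, 2), Rational(-1, 8)) = Rational(-15, 16))
Mul(Mul(143, -1), Add(Function('r')(1, l), Function('v')(23))) = Mul(Mul(143, -1), Add(1, Rational(-15, 16))) = Mul(-143, Rational(1, 16)) = Rational(-143, 16)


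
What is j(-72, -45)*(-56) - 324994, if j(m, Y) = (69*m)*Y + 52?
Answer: -12847266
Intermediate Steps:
j(m, Y) = 52 + 69*Y*m (j(m, Y) = 69*Y*m + 52 = 52 + 69*Y*m)
j(-72, -45)*(-56) - 324994 = (52 + 69*(-45)*(-72))*(-56) - 324994 = (52 + 223560)*(-56) - 324994 = 223612*(-56) - 324994 = -12522272 - 324994 = -12847266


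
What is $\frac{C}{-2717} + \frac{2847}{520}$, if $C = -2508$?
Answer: $\frac{3327}{520} \approx 6.3981$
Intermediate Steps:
$\frac{C}{-2717} + \frac{2847}{520} = - \frac{2508}{-2717} + \frac{2847}{520} = \left(-2508\right) \left(- \frac{1}{2717}\right) + 2847 \cdot \frac{1}{520} = \frac{12}{13} + \frac{219}{40} = \frac{3327}{520}$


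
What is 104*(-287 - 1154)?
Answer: -149864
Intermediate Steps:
104*(-287 - 1154) = 104*(-1441) = -149864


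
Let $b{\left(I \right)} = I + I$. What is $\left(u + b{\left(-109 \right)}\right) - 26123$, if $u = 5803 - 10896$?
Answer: $-31434$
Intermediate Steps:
$b{\left(I \right)} = 2 I$
$u = -5093$
$\left(u + b{\left(-109 \right)}\right) - 26123 = \left(-5093 + 2 \left(-109\right)\right) - 26123 = \left(-5093 - 218\right) - 26123 = -5311 - 26123 = -31434$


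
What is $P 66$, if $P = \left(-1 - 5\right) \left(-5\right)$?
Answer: $1980$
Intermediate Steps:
$P = 30$ ($P = \left(-6\right) \left(-5\right) = 30$)
$P 66 = 30 \cdot 66 = 1980$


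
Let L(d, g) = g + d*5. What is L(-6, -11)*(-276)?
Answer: 11316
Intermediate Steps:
L(d, g) = g + 5*d
L(-6, -11)*(-276) = (-11 + 5*(-6))*(-276) = (-11 - 30)*(-276) = -41*(-276) = 11316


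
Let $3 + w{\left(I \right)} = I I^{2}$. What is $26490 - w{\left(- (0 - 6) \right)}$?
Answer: $26277$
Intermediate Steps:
$w{\left(I \right)} = -3 + I^{3}$ ($w{\left(I \right)} = -3 + I I^{2} = -3 + I^{3}$)
$26490 - w{\left(- (0 - 6) \right)} = 26490 - \left(-3 + \left(- (0 - 6)\right)^{3}\right) = 26490 - \left(-3 + \left(\left(-1\right) \left(-6\right)\right)^{3}\right) = 26490 - \left(-3 + 6^{3}\right) = 26490 - \left(-3 + 216\right) = 26490 - 213 = 26277$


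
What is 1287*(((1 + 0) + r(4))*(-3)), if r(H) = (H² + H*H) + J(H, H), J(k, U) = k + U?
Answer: -158301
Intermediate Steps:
J(k, U) = U + k
r(H) = 2*H + 2*H² (r(H) = (H² + H*H) + (H + H) = (H² + H²) + 2*H = 2*H² + 2*H = 2*H + 2*H²)
1287*(((1 + 0) + r(4))*(-3)) = 1287*(((1 + 0) + 2*4*(1 + 4))*(-3)) = 1287*((1 + 2*4*5)*(-3)) = 1287*((1 + 40)*(-3)) = 1287*(41*(-3)) = 1287*(-123) = -158301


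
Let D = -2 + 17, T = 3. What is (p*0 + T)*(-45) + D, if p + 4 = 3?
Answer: -120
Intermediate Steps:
p = -1 (p = -4 + 3 = -1)
D = 15
(p*0 + T)*(-45) + D = (-1*0 + 3)*(-45) + 15 = (0 + 3)*(-45) + 15 = 3*(-45) + 15 = -135 + 15 = -120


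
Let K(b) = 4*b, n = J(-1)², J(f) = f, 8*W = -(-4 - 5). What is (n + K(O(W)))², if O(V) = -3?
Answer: 121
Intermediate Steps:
W = 9/8 (W = (-(-4 - 5))/8 = (-1*(-9))/8 = (⅛)*9 = 9/8 ≈ 1.1250)
n = 1 (n = (-1)² = 1)
(n + K(O(W)))² = (1 + 4*(-3))² = (1 - 12)² = (-11)² = 121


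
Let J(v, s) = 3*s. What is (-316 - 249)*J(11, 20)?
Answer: -33900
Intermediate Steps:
(-316 - 249)*J(11, 20) = (-316 - 249)*(3*20) = -565*60 = -33900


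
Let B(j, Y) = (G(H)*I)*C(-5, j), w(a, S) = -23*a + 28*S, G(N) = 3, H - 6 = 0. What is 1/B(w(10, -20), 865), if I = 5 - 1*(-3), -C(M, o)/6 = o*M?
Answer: -1/568800 ≈ -1.7581e-6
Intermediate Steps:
C(M, o) = -6*M*o (C(M, o) = -6*o*M = -6*M*o)
H = 6 (H = 6 + 0 = 6)
I = 8 (I = 5 + 3 = 8)
B(j, Y) = 720*j (B(j, Y) = (3*8)*(-6*(-5)*j) = 24*(30*j) = 720*j)
1/B(w(10, -20), 865) = 1/(720*(-23*10 + 28*(-20))) = 1/(720*(-230 - 560)) = 1/(720*(-790)) = 1/(-568800) = -1/568800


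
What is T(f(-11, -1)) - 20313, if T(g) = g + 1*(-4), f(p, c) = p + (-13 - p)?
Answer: -20330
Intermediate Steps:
f(p, c) = -13
T(g) = -4 + g (T(g) = g - 4 = -4 + g)
T(f(-11, -1)) - 20313 = (-4 - 13) - 20313 = -17 - 20313 = -20330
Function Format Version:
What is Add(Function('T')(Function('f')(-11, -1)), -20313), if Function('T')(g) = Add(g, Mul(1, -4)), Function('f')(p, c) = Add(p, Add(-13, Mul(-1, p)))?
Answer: -20330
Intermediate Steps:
Function('f')(p, c) = -13
Function('T')(g) = Add(-4, g) (Function('T')(g) = Add(g, -4) = Add(-4, g))
Add(Function('T')(Function('f')(-11, -1)), -20313) = Add(Add(-4, -13), -20313) = Add(-17, -20313) = -20330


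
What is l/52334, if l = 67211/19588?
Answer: 67211/1025118392 ≈ 6.5564e-5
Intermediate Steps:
l = 67211/19588 (l = 67211*(1/19588) = 67211/19588 ≈ 3.4312)
l/52334 = (67211/19588)/52334 = (67211/19588)*(1/52334) = 67211/1025118392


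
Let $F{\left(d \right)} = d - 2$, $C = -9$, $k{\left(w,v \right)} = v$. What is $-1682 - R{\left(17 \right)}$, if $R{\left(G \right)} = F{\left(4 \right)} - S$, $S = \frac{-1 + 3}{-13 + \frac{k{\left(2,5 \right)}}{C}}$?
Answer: $- \frac{102733}{61} \approx -1684.1$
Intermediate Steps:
$F{\left(d \right)} = -2 + d$ ($F{\left(d \right)} = d - 2 = -2 + d$)
$S = - \frac{9}{61}$ ($S = \frac{-1 + 3}{-13 + \frac{5}{-9}} = \frac{2}{-13 + 5 \left(- \frac{1}{9}\right)} = \frac{2}{-13 - \frac{5}{9}} = \frac{2}{- \frac{122}{9}} = 2 \left(- \frac{9}{122}\right) = - \frac{9}{61} \approx -0.14754$)
$R{\left(G \right)} = \frac{131}{61}$ ($R{\left(G \right)} = \left(-2 + 4\right) - - \frac{9}{61} = 2 + \frac{9}{61} = \frac{131}{61}$)
$-1682 - R{\left(17 \right)} = -1682 - \frac{131}{61} = - \frac{102733}{61}$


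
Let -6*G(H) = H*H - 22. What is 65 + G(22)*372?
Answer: -28579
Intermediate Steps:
G(H) = 11/3 - H²/6 (G(H) = -(H*H - 22)/6 = -(H² - 22)/6 = -(-22 + H²)/6 = 11/3 - H²/6)
65 + G(22)*372 = 65 + (11/3 - ⅙*22²)*372 = 65 + (11/3 - ⅙*484)*372 = 65 + (11/3 - 242/3)*372 = 65 - 77*372 = 65 - 28644 = -28579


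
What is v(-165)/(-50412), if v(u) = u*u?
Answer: -9075/16804 ≈ -0.54005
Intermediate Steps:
v(u) = u**2
v(-165)/(-50412) = (-165)**2/(-50412) = 27225*(-1/50412) = -9075/16804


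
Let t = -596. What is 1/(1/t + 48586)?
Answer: 596/28957255 ≈ 2.0582e-5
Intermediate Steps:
1/(1/t + 48586) = 1/(1/(-596) + 48586) = 1/(-1/596 + 48586) = 1/(28957255/596) = 596/28957255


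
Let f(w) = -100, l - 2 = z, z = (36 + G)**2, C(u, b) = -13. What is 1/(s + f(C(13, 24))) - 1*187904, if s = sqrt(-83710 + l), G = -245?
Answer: -9400273508/50027 - I*sqrt(40027)/50027 ≈ -1.879e+5 - 0.0039992*I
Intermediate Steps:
z = 43681 (z = (36 - 245)**2 = (-209)**2 = 43681)
l = 43683 (l = 2 + 43681 = 43683)
s = I*sqrt(40027) (s = sqrt(-83710 + 43683) = sqrt(-40027) = I*sqrt(40027) ≈ 200.07*I)
1/(s + f(C(13, 24))) - 1*187904 = 1/(I*sqrt(40027) - 100) - 1*187904 = 1/(-100 + I*sqrt(40027)) - 187904 = -187904 + 1/(-100 + I*sqrt(40027))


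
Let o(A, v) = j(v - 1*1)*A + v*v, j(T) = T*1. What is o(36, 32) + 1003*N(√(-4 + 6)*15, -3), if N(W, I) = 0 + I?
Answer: -869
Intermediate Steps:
j(T) = T
o(A, v) = v² + A*(-1 + v) (o(A, v) = (v - 1*1)*A + v*v = (v - 1)*A + v² = (-1 + v)*A + v² = A*(-1 + v) + v² = v² + A*(-1 + v))
N(W, I) = I
o(36, 32) + 1003*N(√(-4 + 6)*15, -3) = (32² + 36*(-1 + 32)) + 1003*(-3) = (1024 + 36*31) - 3009 = (1024 + 1116) - 3009 = 2140 - 3009 = -869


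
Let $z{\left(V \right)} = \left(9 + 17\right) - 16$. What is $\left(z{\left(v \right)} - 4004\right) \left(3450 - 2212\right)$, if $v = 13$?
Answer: $-4944572$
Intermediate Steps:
$z{\left(V \right)} = 10$ ($z{\left(V \right)} = 26 - 16 = 10$)
$\left(z{\left(v \right)} - 4004\right) \left(3450 - 2212\right) = \left(10 - 4004\right) \left(3450 - 2212\right) = \left(-3994\right) 1238 = -4944572$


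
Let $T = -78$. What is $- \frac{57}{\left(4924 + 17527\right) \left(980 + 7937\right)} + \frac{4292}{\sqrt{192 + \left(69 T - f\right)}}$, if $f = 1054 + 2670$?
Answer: $- \frac{57}{200195567} - \frac{2146 i \sqrt{8914}}{4457} \approx -2.8472 \cdot 10^{-7} - 45.459 i$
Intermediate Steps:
$f = 3724$
$- \frac{57}{\left(4924 + 17527\right) \left(980 + 7937\right)} + \frac{4292}{\sqrt{192 + \left(69 T - f\right)}} = - \frac{57}{\left(4924 + 17527\right) \left(980 + 7937\right)} + \frac{4292}{\sqrt{192 + \left(69 \left(-78\right) - 3724\right)}} = - \frac{57}{22451 \cdot 8917} + \frac{4292}{\sqrt{192 - 9106}} = - \frac{57}{200195567} + \frac{4292}{\sqrt{192 - 9106}} = \left(-57\right) \frac{1}{200195567} + \frac{4292}{\sqrt{-8914}} = - \frac{57}{200195567} + \frac{4292}{i \sqrt{8914}} = - \frac{57}{200195567} + 4292 \left(- \frac{i \sqrt{8914}}{8914}\right) = - \frac{57}{200195567} - \frac{2146 i \sqrt{8914}}{4457}$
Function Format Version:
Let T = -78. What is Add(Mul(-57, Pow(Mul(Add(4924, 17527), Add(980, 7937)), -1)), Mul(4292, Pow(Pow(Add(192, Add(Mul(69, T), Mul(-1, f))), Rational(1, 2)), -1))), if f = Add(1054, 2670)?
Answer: Add(Rational(-57, 200195567), Mul(Rational(-2146, 4457), I, Pow(8914, Rational(1, 2)))) ≈ Add(-2.8472e-7, Mul(-45.459, I))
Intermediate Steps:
f = 3724
Add(Mul(-57, Pow(Mul(Add(4924, 17527), Add(980, 7937)), -1)), Mul(4292, Pow(Pow(Add(192, Add(Mul(69, T), Mul(-1, f))), Rational(1, 2)), -1))) = Add(Mul(-57, Pow(Mul(Add(4924, 17527), Add(980, 7937)), -1)), Mul(4292, Pow(Pow(Add(192, Add(Mul(69, -78), Mul(-1, 3724))), Rational(1, 2)), -1))) = Add(Mul(-57, Pow(Mul(22451, 8917), -1)), Mul(4292, Pow(Pow(Add(192, Add(-5382, -3724)), Rational(1, 2)), -1))) = Add(Mul(-57, Pow(200195567, -1)), Mul(4292, Pow(Pow(Add(192, -9106), Rational(1, 2)), -1))) = Add(Mul(-57, Rational(1, 200195567)), Mul(4292, Pow(Pow(-8914, Rational(1, 2)), -1))) = Add(Rational(-57, 200195567), Mul(4292, Pow(Mul(I, Pow(8914, Rational(1, 2))), -1))) = Add(Rational(-57, 200195567), Mul(4292, Mul(Rational(-1, 8914), I, Pow(8914, Rational(1, 2))))) = Add(Rational(-57, 200195567), Mul(Rational(-2146, 4457), I, Pow(8914, Rational(1, 2))))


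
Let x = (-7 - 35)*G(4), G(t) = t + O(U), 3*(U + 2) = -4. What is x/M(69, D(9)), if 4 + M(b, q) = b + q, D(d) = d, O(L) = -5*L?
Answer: -434/37 ≈ -11.730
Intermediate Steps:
U = -10/3 (U = -2 + (⅓)*(-4) = -2 - 4/3 = -10/3 ≈ -3.3333)
G(t) = 50/3 + t (G(t) = t - 5*(-10/3) = t + 50/3 = 50/3 + t)
x = -868 (x = (-7 - 35)*(50/3 + 4) = -42*62/3 = -868)
M(b, q) = -4 + b + q (M(b, q) = -4 + (b + q) = -4 + b + q)
x/M(69, D(9)) = -868/(-4 + 69 + 9) = -868/74 = -868*1/74 = -434/37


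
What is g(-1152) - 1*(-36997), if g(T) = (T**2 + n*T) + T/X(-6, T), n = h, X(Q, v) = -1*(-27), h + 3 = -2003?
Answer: 11024911/3 ≈ 3.6750e+6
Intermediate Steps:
h = -2006 (h = -3 - 2003 = -2006)
X(Q, v) = 27
n = -2006
g(T) = T**2 - 54161*T/27 (g(T) = (T**2 - 2006*T) + T/27 = T**2 - 54161*T/27)
g(-1152) - 1*(-36997) = (1/27)*(-1152)*(-54161 + 27*(-1152)) - 1*(-36997) = (1/27)*(-1152)*(-54161 - 31104) + 36997 = (1/27)*(-1152)*(-85265) + 36997 = 10913920/3 + 36997 = 11024911/3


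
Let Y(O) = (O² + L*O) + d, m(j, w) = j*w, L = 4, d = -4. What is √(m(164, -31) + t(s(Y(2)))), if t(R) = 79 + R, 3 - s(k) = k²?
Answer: I*√5066 ≈ 71.176*I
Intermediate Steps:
Y(O) = -4 + O² + 4*O (Y(O) = (O² + 4*O) - 4 = -4 + O² + 4*O)
s(k) = 3 - k²
√(m(164, -31) + t(s(Y(2)))) = √(164*(-31) + (79 + (3 - (-4 + 2² + 4*2)²))) = √(-5084 + (79 + (3 - (-4 + 4 + 8)²))) = √(-5084 + (79 + (3 - 1*8²))) = √(-5084 + (79 + (3 - 1*64))) = √(-5084 + (79 + (3 - 64))) = √(-5084 + (79 - 61)) = √(-5084 + 18) = √(-5066) = I*√5066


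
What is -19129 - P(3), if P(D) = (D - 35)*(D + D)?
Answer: -18937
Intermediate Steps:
P(D) = 2*D*(-35 + D) (P(D) = (-35 + D)*(2*D) = 2*D*(-35 + D))
-19129 - P(3) = -19129 - 2*3*(-35 + 3) = -19129 - 2*3*(-32) = -19129 - 1*(-192) = -19129 + 192 = -18937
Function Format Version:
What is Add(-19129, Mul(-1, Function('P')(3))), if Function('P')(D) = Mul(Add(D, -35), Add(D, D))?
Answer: -18937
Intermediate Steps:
Function('P')(D) = Mul(2, D, Add(-35, D)) (Function('P')(D) = Mul(Add(-35, D), Mul(2, D)) = Mul(2, D, Add(-35, D)))
Add(-19129, Mul(-1, Function('P')(3))) = Add(-19129, Mul(-1, Mul(2, 3, Add(-35, 3)))) = Add(-19129, Mul(-1, Mul(2, 3, -32))) = Add(-19129, Mul(-1, -192)) = Add(-19129, 192) = -18937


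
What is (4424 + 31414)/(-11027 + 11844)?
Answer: 35838/817 ≈ 43.865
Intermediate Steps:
(4424 + 31414)/(-11027 + 11844) = 35838/817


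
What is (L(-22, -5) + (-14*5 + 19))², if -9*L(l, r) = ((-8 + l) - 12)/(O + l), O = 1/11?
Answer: 1370998729/522729 ≈ 2622.8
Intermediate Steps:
O = 1/11 ≈ 0.090909
L(l, r) = -(-20 + l)/(9*(1/11 + l)) (L(l, r) = -((-8 + l) - 12)/(9*(1/11 + l)) = -(-20 + l)/(9*(1/11 + l)))
(L(-22, -5) + (-14*5 + 19))² = (11*(20 - 1*(-22))/(9*(1 + 11*(-22))) + (-14*5 + 19))² = (11*(20 + 22)/(9*(1 - 242)) + (-70 + 19))² = ((11/9)*42/(-241) - 51)² = ((11/9)*(-1/241)*42 - 51)² = (-154/723 - 51)² = (-37027/723)² = 1370998729/522729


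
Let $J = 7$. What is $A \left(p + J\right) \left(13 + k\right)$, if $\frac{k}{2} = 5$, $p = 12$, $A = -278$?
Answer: $-121486$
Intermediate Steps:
$k = 10$ ($k = 2 \cdot 5 = 10$)
$A \left(p + J\right) \left(13 + k\right) = - 278 \left(12 + 7\right) \left(13 + 10\right) = - 278 \cdot 19 \cdot 23 = \left(-278\right) 437 = -121486$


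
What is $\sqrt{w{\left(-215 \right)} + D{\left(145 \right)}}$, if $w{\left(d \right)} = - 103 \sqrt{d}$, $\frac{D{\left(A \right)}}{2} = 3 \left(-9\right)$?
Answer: $\sqrt{-54 - 103 i \sqrt{215}} \approx 26.993 - 27.975 i$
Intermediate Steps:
$D{\left(A \right)} = -54$ ($D{\left(A \right)} = 2 \cdot 3 \left(-9\right) = 2 \left(-27\right) = -54$)
$\sqrt{w{\left(-215 \right)} + D{\left(145 \right)}} = \sqrt{- 103 \sqrt{-215} - 54} = \sqrt{- 103 i \sqrt{215} - 54} = \sqrt{-54 - 103 i \sqrt{215}}$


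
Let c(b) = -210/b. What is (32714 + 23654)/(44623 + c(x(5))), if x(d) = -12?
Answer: 112736/89281 ≈ 1.2627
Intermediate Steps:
(32714 + 23654)/(44623 + c(x(5))) = (32714 + 23654)/(44623 - 210/(-12)) = 56368/(44623 - 210*(-1/12)) = 56368/(44623 + 35/2) = 56368/(89281/2) = 56368*(2/89281) = 112736/89281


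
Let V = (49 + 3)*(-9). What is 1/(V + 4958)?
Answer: 1/4490 ≈ 0.00022272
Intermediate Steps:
V = -468 (V = 52*(-9) = -468)
1/(V + 4958) = 1/(-468 + 4958) = 1/4490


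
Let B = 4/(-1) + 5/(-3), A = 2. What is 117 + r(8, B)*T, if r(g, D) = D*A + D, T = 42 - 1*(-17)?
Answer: -886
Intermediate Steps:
T = 59 (T = 42 + 17 = 59)
B = -17/3 (B = 4*(-1) + 5*(-1/3) = -4 - 5/3 = -17/3 ≈ -5.6667)
r(g, D) = 3*D (r(g, D) = D*2 + D = 2*D + D = 3*D)
117 + r(8, B)*T = 117 + (3*(-17/3))*59 = 117 - 17*59 = 117 - 1003 = -886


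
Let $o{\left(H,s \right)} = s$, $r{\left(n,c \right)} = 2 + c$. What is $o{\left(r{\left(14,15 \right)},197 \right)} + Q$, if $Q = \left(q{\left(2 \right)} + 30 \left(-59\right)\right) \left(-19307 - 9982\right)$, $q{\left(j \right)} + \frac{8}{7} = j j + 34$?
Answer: $\frac{355335527}{7} \approx 5.0762 \cdot 10^{7}$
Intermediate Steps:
$q{\left(j \right)} = \frac{230}{7} + j^{2}$ ($q{\left(j \right)} = - \frac{8}{7} + \left(j j + 34\right) = - \frac{8}{7} + \left(j^{2} + 34\right) = - \frac{8}{7} + \left(34 + j^{2}\right) = \frac{230}{7} + j^{2}$)
$Q = \frac{355334148}{7}$ ($Q = \left(\left(\frac{230}{7} + 2^{2}\right) + 30 \left(-59\right)\right) \left(-19307 - 9982\right) = \left(\left(\frac{230}{7} + 4\right) - 1770\right) \left(-29289\right) = \left(\frac{258}{7} - 1770\right) \left(-29289\right) = \left(- \frac{12132}{7}\right) \left(-29289\right) = \frac{355334148}{7} \approx 5.0762 \cdot 10^{7}$)
$o{\left(r{\left(14,15 \right)},197 \right)} + Q = 197 + \frac{355334148}{7} = \frac{355335527}{7}$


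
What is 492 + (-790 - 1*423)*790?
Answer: -957778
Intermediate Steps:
492 + (-790 - 1*423)*790 = 492 + (-790 - 423)*790 = 492 - 1213*790 = 492 - 958270 = -957778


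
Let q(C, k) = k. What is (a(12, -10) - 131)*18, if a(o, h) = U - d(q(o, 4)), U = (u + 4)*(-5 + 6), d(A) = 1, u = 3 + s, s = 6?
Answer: -2142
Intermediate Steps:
u = 9 (u = 3 + 6 = 9)
U = 13 (U = (9 + 4)*(-5 + 6) = 13*1 = 13)
a(o, h) = 12 (a(o, h) = 13 - 1*1 = 13 - 1 = 12)
(a(12, -10) - 131)*18 = (12 - 131)*18 = -119*18 = -2142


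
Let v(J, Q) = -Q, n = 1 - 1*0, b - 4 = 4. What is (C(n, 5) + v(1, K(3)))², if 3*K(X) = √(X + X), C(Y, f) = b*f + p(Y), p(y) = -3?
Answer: (111 - √6)²/9 ≈ 1309.2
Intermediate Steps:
b = 8 (b = 4 + 4 = 8)
n = 1 (n = 1 + 0 = 1)
C(Y, f) = -3 + 8*f (C(Y, f) = 8*f - 3 = -3 + 8*f)
K(X) = √2*√X/3 (K(X) = √(X + X)/3 = √(2*X)/3 = (√2*√X)/3 = √2*√X/3)
(C(n, 5) + v(1, K(3)))² = ((-3 + 8*5) - √2*√3/3)² = ((-3 + 40) - √6/3)² = (37 - √6/3)²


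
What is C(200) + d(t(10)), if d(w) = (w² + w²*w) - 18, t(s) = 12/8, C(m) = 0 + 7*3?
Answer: 69/8 ≈ 8.6250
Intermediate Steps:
C(m) = 21 (C(m) = 0 + 21 = 21)
t(s) = 3/2 (t(s) = 12*(⅛) = 3/2)
d(w) = -18 + w² + w³ (d(w) = (w² + w³) - 18 = -18 + w² + w³)
C(200) + d(t(10)) = 21 + (-18 + (3/2)² + (3/2)³) = 21 + (-18 + 9/4 + 27/8) = 21 - 99/8 = 69/8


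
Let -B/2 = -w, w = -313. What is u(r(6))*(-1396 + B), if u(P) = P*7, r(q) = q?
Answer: -84924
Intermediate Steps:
u(P) = 7*P
B = -626 (B = -(-2)*(-313) = -2*313 = -626)
u(r(6))*(-1396 + B) = (7*6)*(-1396 - 626) = 42*(-2022) = -84924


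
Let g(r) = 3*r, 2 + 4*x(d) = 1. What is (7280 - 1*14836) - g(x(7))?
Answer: -30221/4 ≈ -7555.3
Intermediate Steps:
x(d) = -¼ (x(d) = -½ + (¼)*1 = -½ + ¼ = -¼)
(7280 - 1*14836) - g(x(7)) = (7280 - 1*14836) - 3*(-1)/4 = (7280 - 14836) - 1*(-¾) = -7556 + ¾ = -30221/4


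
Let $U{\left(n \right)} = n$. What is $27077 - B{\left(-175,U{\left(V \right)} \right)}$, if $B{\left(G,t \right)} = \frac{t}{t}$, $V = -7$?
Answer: $27076$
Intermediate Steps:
$B{\left(G,t \right)} = 1$
$27077 - B{\left(-175,U{\left(V \right)} \right)} = 27077 - 1 = 27076$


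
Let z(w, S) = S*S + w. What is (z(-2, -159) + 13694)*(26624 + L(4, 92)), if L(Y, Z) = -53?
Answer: 1035551583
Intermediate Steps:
z(w, S) = w + S**2 (z(w, S) = S**2 + w = w + S**2)
(z(-2, -159) + 13694)*(26624 + L(4, 92)) = ((-2 + (-159)**2) + 13694)*(26624 - 53) = ((-2 + 25281) + 13694)*26571 = (25279 + 13694)*26571 = 38973*26571 = 1035551583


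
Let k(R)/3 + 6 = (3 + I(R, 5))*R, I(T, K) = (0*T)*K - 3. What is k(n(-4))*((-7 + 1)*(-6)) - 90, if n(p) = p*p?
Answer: -738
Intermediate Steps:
n(p) = p**2
I(T, K) = -3 (I(T, K) = 0*K - 3 = 0 - 3 = -3)
k(R) = -18 (k(R) = -18 + 3*((3 - 3)*R) = -18 + 3*(0*R) = -18 + 3*0 = -18 + 0 = -18)
k(n(-4))*((-7 + 1)*(-6)) - 90 = -18*(-7 + 1)*(-6) - 90 = -(-108)*(-6) - 90 = -18*36 - 90 = -648 - 90 = -738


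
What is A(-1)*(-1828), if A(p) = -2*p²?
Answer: 3656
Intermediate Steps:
A(-1)*(-1828) = -2*(-1)²*(-1828) = -2*1*(-1828) = -2*(-1828) = 3656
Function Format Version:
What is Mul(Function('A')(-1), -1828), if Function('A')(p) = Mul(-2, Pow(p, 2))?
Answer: 3656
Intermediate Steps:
Mul(Function('A')(-1), -1828) = Mul(Mul(-2, Pow(-1, 2)), -1828) = Mul(Mul(-2, 1), -1828) = Mul(-2, -1828) = 3656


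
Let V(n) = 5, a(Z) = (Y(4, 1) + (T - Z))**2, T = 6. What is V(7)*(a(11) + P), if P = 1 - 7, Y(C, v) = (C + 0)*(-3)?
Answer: 1415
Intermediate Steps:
Y(C, v) = -3*C (Y(C, v) = C*(-3) = -3*C)
a(Z) = (-6 - Z)**2 (a(Z) = (-3*4 + (6 - Z))**2 = (-12 + (6 - Z))**2 = (-6 - Z)**2)
P = -6
V(7)*(a(11) + P) = 5*((6 + 11)**2 - 6) = 5*(17**2 - 6) = 5*(289 - 6) = 5*283 = 1415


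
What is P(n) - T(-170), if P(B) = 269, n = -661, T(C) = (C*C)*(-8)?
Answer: 231469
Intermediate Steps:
T(C) = -8*C² (T(C) = C²*(-8) = -8*C²)
P(n) - T(-170) = 269 - (-8)*(-170)² = 269 - (-8)*28900 = 269 - 1*(-231200) = 269 + 231200 = 231469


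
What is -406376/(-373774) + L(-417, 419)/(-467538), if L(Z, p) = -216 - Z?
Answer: 31653515619/29125591402 ≈ 1.0868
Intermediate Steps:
-406376/(-373774) + L(-417, 419)/(-467538) = -406376/(-373774) + (-216 - 1*(-417))/(-467538) = -406376*(-1/373774) + (-216 + 417)*(-1/467538) = 203188/186887 + 201*(-1/467538) = 203188/186887 - 67/155846 = 31653515619/29125591402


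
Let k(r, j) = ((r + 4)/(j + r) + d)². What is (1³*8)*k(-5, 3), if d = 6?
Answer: 338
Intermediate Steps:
k(r, j) = (6 + (4 + r)/(j + r))² (k(r, j) = ((r + 4)/(j + r) + 6)² = ((4 + r)/(j + r) + 6)² = (6 + (4 + r)/(j + r))²)
(1³*8)*k(-5, 3) = (1³*8)*((4 + 6*3 + 7*(-5))²/(3 - 5)²) = (1*8)*((4 + 18 - 35)²/(-2)²) = 8*((¼)*(-13)²) = 8*((¼)*169) = 8*(169/4) = 338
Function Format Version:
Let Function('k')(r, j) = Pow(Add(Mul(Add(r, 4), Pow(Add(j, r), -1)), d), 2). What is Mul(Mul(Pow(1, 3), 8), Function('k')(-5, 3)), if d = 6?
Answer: 338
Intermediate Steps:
Function('k')(r, j) = Pow(Add(6, Mul(Pow(Add(j, r), -1), Add(4, r))), 2) (Function('k')(r, j) = Pow(Add(Mul(Add(r, 4), Pow(Add(j, r), -1)), 6), 2) = Pow(Add(Mul(Add(4, r), Pow(Add(j, r), -1)), 6), 2) = Pow(Add(Mul(Pow(Add(j, r), -1), Add(4, r)), 6), 2) = Pow(Add(6, Mul(Pow(Add(j, r), -1), Add(4, r))), 2))
Mul(Mul(Pow(1, 3), 8), Function('k')(-5, 3)) = Mul(Mul(Pow(1, 3), 8), Mul(Pow(Add(3, -5), -2), Pow(Add(4, Mul(6, 3), Mul(7, -5)), 2))) = Mul(Mul(1, 8), Mul(Pow(-2, -2), Pow(Add(4, 18, -35), 2))) = Mul(8, Mul(Rational(1, 4), Pow(-13, 2))) = Mul(8, Mul(Rational(1, 4), 169)) = Mul(8, Rational(169, 4)) = 338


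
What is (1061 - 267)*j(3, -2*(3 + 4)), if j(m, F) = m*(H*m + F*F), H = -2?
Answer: 452580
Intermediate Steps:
j(m, F) = m*(F² - 2*m) (j(m, F) = m*(-2*m + F*F) = m*(-2*m + F²) = m*(F² - 2*m))
(1061 - 267)*j(3, -2*(3 + 4)) = (1061 - 267)*(3*((-2*(3 + 4))² - 2*3)) = 794*(3*((-2*7)² - 6)) = 794*(3*((-14)² - 6)) = 794*(3*(196 - 6)) = 794*(3*190) = 794*570 = 452580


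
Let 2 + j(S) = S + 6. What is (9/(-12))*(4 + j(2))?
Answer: -15/2 ≈ -7.5000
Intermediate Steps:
j(S) = 4 + S (j(S) = -2 + (S + 6) = -2 + (6 + S) = 4 + S)
(9/(-12))*(4 + j(2)) = (9/(-12))*(4 + (4 + 2)) = (9*(-1/12))*(4 + 6) = -3/4*10 = -15/2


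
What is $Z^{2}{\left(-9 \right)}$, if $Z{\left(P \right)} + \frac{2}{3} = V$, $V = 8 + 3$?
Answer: $\frac{961}{9} \approx 106.78$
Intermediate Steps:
$V = 11$
$Z{\left(P \right)} = \frac{31}{3}$ ($Z{\left(P \right)} = - \frac{2}{3} + 11 = \frac{31}{3}$)
$Z^{2}{\left(-9 \right)} = \left(\frac{31}{3}\right)^{2} = \frac{961}{9}$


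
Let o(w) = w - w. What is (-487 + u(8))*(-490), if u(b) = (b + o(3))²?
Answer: 207270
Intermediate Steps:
o(w) = 0
u(b) = b² (u(b) = (b + 0)² = b²)
(-487 + u(8))*(-490) = (-487 + 8²)*(-490) = (-487 + 64)*(-490) = -423*(-490) = 207270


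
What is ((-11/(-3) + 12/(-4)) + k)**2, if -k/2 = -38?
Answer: 52900/9 ≈ 5877.8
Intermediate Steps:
k = 76 (k = -2*(-38) = 76)
((-11/(-3) + 12/(-4)) + k)**2 = ((-11/(-3) + 12/(-4)) + 76)**2 = ((-11*(-1/3) + 12*(-1/4)) + 76)**2 = ((11/3 - 3) + 76)**2 = (2/3 + 76)**2 = (230/3)**2 = 52900/9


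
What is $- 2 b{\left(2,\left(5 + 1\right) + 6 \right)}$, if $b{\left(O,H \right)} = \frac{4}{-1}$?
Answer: $8$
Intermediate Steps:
$b{\left(O,H \right)} = -4$ ($b{\left(O,H \right)} = 4 \left(-1\right) = -4$)
$- 2 b{\left(2,\left(5 + 1\right) + 6 \right)} = \left(-2\right) \left(-4\right) = 8$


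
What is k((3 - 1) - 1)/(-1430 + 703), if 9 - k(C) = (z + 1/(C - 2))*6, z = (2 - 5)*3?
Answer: -69/727 ≈ -0.094911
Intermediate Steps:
z = -9 (z = -3*3 = -9)
k(C) = 63 - 6/(-2 + C) (k(C) = 9 - (-9 + 1/(C - 2))*6 = 9 - (-9 + 1/(-2 + C))*6 = 9 - (-54 + 6/(-2 + C)) = 9 + (54 - 6/(-2 + C)) = 63 - 6/(-2 + C))
k((3 - 1) - 1)/(-1430 + 703) = (3*(-44 + 21*((3 - 1) - 1))/(-2 + ((3 - 1) - 1)))/(-1430 + 703) = (3*(-44 + 21*(2 - 1))/(-2 + (2 - 1)))/(-727) = (3*(-44 + 21*1)/(-2 + 1))*(-1/727) = (3*(-44 + 21)/(-1))*(-1/727) = (3*(-1)*(-23))*(-1/727) = 69*(-1/727) = -69/727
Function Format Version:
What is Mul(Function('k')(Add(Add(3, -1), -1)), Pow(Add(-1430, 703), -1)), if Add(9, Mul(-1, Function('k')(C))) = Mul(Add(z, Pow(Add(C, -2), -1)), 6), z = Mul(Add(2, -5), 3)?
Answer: Rational(-69, 727) ≈ -0.094911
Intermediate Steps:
z = -9 (z = Mul(-3, 3) = -9)
Function('k')(C) = Add(63, Mul(-6, Pow(Add(-2, C), -1))) (Function('k')(C) = Add(9, Mul(-1, Mul(Add(-9, Pow(Add(C, -2), -1)), 6))) = Add(9, Mul(-1, Mul(Add(-9, Pow(Add(-2, C), -1)), 6))) = Add(9, Mul(-1, Add(-54, Mul(6, Pow(Add(-2, C), -1))))) = Add(9, Add(54, Mul(-6, Pow(Add(-2, C), -1)))) = Add(63, Mul(-6, Pow(Add(-2, C), -1))))
Mul(Function('k')(Add(Add(3, -1), -1)), Pow(Add(-1430, 703), -1)) = Mul(Mul(3, Pow(Add(-2, Add(Add(3, -1), -1)), -1), Add(-44, Mul(21, Add(Add(3, -1), -1)))), Pow(Add(-1430, 703), -1)) = Mul(Mul(3, Pow(Add(-2, Add(2, -1)), -1), Add(-44, Mul(21, Add(2, -1)))), Pow(-727, -1)) = Mul(Mul(3, Pow(Add(-2, 1), -1), Add(-44, Mul(21, 1))), Rational(-1, 727)) = Mul(Mul(3, Pow(-1, -1), Add(-44, 21)), Rational(-1, 727)) = Mul(Mul(3, -1, -23), Rational(-1, 727)) = Mul(69, Rational(-1, 727)) = Rational(-69, 727)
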